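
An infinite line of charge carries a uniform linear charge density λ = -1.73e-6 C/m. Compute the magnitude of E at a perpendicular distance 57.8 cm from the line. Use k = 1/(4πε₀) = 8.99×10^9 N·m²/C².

Take a coaxial cylindrical Gaussian surface of radius r = 57.8 cm and length L.
Q_enc = λL, so λ_enc = -1.73×10^-6 C/m.
Since E is radial and uniform over the curved surface, Φ = E·2πrL = Q_enc/ε₀ = λ_enc L/ε₀.
E = 2k|λ_enc|/r = 2(8.99×10^9)(1.73e-6)/(0.578) = 5.38e4 N/C.

E ≈ 5.38×10^4 V/m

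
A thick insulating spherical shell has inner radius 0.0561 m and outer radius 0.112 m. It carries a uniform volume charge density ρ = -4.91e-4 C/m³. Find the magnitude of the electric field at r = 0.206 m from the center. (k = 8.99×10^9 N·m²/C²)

Symmetry ⇒ E = E(r) r̂. Gaussian sphere of radius r = 0.206 m (r > 0.112 m, enclosing the whole shell).
Q_enc = ρ·(4π/3)(b³ − a³) = (-4.91×10^-4)·(4π/3)·((0.112)³ − (0.0561)³) = -2.526×10^-6 C.
By Gauss's law, ∮E·dA = E·4πr² = Q_enc/ε₀.
E = k|Q_enc|/r² = (8.99×10^9)(2.526e-6)/(0.206)² = 5.35×10^5 N/C.

|E| ≈ 5.35×10^5 V/m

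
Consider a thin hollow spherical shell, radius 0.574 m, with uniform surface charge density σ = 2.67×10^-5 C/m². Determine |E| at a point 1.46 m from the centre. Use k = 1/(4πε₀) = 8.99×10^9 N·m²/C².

Take a concentric spherical Gaussian surface of radius r = 1.46 m (r > 0.574 m).
The entire shell is enclosed: Q_enc = σ·4πR² = (2.67×10^-5)·4π·(0.574)² = 1.105e-4 C.
Since E is radial and uniform over the Gaussian sphere, Φ = E·4πr² = Q_enc/ε₀.
E = k|Q_enc|/r² = (8.99×10^9)(1.105×10^-4)/(1.46)² = 4.66e5 N/C.

E = 4.66×10^5 N/C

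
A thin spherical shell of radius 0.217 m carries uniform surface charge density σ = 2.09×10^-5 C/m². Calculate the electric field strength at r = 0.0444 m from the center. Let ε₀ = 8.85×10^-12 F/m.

E = 0 (no enclosed charge)

Symmetry ⇒ E = E(r) r̂. Gaussian sphere of radius r = 0.0444 m (inside the shell, r < 0.217 m).
No charge lies within this surface, so Q_enc = 0 and Gauss's law gives E·4πr² = 0 ⇒ E = 0.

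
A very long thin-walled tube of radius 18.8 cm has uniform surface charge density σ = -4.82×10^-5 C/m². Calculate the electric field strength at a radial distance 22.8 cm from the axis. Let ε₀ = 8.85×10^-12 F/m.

|E| ≈ 4.49×10^6 N/C

Choose a coaxial cylinder of radius r = 22.8 cm (arbitrary length L) as the Gaussian surface (r > 18.8 cm).
The whole shell is enclosed: λ_enc = σ·2πR = (-4.82×10^-5)·2π·(0.188) = -5.694×10^-5 C/m.
By Gauss's law (flux through the curved wall only), E·2πrL = λ_enc L/ε₀.
E = |λ_enc|/(2πε₀r) = (5.694e-5)/(2π·8.85×10^-12·0.228) = 4.49e6 N/C.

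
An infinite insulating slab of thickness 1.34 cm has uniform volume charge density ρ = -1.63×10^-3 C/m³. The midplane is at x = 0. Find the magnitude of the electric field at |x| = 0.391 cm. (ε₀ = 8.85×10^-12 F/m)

|E| ≈ 7.20×10^5 N/C

By symmetry E is perpendicular to the slab. A Gaussian pillbox from −0.391 cm to +0.391 cm (face area A) lies entirely within the slab.
Q_enc = ρ·(2x)·A and flux = 2EA, so 2EA = 2ρxA/ε₀ ⇒ E = |ρ|x/ε₀.
E = (1.63×10^-3)(0.00391)/(8.85×10^-12) = 7.20×10^5 N/C.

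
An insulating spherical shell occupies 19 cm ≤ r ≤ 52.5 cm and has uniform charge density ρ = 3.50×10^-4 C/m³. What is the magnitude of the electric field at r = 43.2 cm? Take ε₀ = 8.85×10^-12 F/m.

5.21×10^6 V/m

By spherical symmetry E is radial; choose a Gaussian sphere of radius r = 43.2 cm (within the shell material, 19 cm < r < 52.5 cm).
Only the shell between 19 cm and r is enclosed: Q_enc = ρ·(4π/3)(r³ − a³) = (3.50×10^-4)·(4π/3)·((0.432)³ − (0.19)³) = 1.081×10^-4 C.
Since E is radial and uniform over the Gaussian sphere, Φ = E·4πr² = Q_enc/ε₀.
E = |Q_enc|/(4πε₀r²) = (1.081×10^-4)/(4π·8.85×10^-12·(0.432)²) = 5.21×10^6 N/C.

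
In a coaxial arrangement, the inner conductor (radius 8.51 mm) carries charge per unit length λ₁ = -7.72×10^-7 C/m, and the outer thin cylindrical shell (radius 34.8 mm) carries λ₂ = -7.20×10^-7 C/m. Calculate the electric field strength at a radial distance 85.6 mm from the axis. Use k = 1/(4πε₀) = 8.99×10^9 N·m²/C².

Coaxial Gaussian cylinder, radius r = 85.6 mm, length L (r > 34.8 mm, enclosing both).
λ_enc = λ₁ + λ₂ = (-7.72×10^-7) + (-7.20×10^-7) = -1.492×10^-6 C/m.
Gauss's law: E·2πrL = λ_enc L/ε₀.
E = 2k|λ_enc|/r = 2(8.99×10^9)(1.492×10^-6)/(0.0856) = 3.13×10^5 N/C.

E ≈ 3.13×10^5 V/m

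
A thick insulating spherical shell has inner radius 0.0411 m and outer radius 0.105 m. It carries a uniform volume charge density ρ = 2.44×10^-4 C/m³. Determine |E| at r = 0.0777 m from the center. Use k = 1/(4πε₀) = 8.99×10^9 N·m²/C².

E = 6.08e5 N/C

By spherical symmetry E is radial; choose a Gaussian sphere of radius r = 0.0777 m (within the shell material, 0.0411 m < r < 0.105 m).
Enclosed charge is the volume from a to r: Q_enc = (4π/3)ρ(r³ − a³) = 4.085×10^-7 C.
Gauss's law: E·4πr² = Q_enc/ε₀.
E = k|Q_enc|/r² = (8.99×10^9)(4.085×10^-7)/(0.0777)² = 6.08×10^5 N/C.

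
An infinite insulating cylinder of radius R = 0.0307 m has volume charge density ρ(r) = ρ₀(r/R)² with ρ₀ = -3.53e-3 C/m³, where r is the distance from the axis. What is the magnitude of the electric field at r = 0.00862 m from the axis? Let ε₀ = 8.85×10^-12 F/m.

Take a coaxial cylindrical Gaussian surface of radius r = 0.00862 m and length L (r < R).
Integrating ρ over the cross-section to radius r: λ_enc = (2πρ₀/R²) ∫₀^r r'^3 dr' = 2πρ₀ r^4/(4·R²) = -3.248×10^-8 C/m.
Gauss's law: E·2πrL = λ_enc L/ε₀.
E = |λ_enc|/(2πε₀r) = (3.248×10^-8)/(2π·8.85×10^-12·0.00862) = 6.78×10^4 N/C.

|E| ≈ 6.78×10^4 N/C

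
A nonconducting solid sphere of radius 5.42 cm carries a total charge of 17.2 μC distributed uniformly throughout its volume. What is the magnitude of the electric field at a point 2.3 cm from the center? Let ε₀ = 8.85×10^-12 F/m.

2.23e7 V/m

Use a concentric Gaussian sphere at r = 2.3 cm (r < R).
For a uniform sphere the enclosed fraction is (r/R)³, so Q_enc = (17.2 μC)(0.023/0.0542)³ = 1.314e-6 C.
Gauss's law: E·4πr² = Q_enc/ε₀.
E = |Q_enc|/(4πε₀r²) = (1.314e-6)/(4π·8.85×10^-12·(0.023)²) = 2.23e7 N/C.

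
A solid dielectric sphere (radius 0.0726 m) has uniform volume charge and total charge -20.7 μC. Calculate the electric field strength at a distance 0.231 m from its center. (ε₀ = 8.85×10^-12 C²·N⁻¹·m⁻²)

|E| = 3.49e6 V/m

By spherical symmetry E is radial; choose a Gaussian sphere of radius r = 0.231 m (r > R, so the entire charge is enclosed).
Q_enc = -20.7 μC = -2.07×10^-5 C.
By Gauss's law, ∮E·dA = E·4πr² = Q_enc/ε₀.
E = |Q_enc|/(4πε₀r²) = (2.07×10^-5)/(4π·8.85×10^-12·(0.231)²) = 3.49e6 N/C.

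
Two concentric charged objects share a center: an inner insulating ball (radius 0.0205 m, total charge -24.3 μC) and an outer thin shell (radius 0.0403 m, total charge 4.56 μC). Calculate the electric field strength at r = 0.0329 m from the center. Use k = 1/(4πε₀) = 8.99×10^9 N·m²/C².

Take a concentric spherical Gaussian surface of radius r = 0.0329 m (between the bodies, 0.0205 m < r < 0.0403 m).
The shell at 0.0403 m lies outside the Gaussian surface, so Q_enc = -24.3 μC = -2.43e-5 C.
Applying ∮E·dA = Q_enc/ε₀ with Φ = E(4πr²):
E = k|Q_enc|/r² = (8.99×10^9)(2.43×10^-5)/(0.0329)² = 2.02e8 N/C.

E ≈ 2.02×10^8 N/C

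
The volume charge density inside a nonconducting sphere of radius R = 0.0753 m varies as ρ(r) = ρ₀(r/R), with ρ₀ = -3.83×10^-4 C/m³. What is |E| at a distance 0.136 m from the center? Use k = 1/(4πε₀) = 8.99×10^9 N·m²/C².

|E| ≈ 2.50e5 N/C

Take a concentric spherical Gaussian surface of radius r = 0.136 m (r > R, all charge enclosed).
Q_enc = 4π ∫₀^R ρ₀(r'/R)^1 r'² dr' = 4πρ₀R³/4 = -5.137×10^-7 C.
Since E is radial and uniform over the Gaussian sphere, Φ = E·4πr² = Q_enc/ε₀.
E = k|Q_enc|/r² = (8.99×10^9)(5.137×10^-7)/(0.136)² = 2.50×10^5 N/C.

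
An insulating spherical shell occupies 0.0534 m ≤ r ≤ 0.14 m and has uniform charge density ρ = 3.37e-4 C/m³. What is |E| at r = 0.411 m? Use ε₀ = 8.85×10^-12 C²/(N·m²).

|E| = 1.95e5 N/C

Symmetry ⇒ E = E(r) r̂. Gaussian sphere of radius r = 0.411 m (r > 0.14 m, enclosing the whole shell).
Q_enc = ρ·(4π/3)(b³ − a³) = (3.37×10^-4)·(4π/3)·((0.14)³ − (0.0534)³) = 3.659e-6 C.
By Gauss's law, ∮E·dA = E·4πr² = Q_enc/ε₀.
E = |Q_enc|/(4πε₀r²) = (3.659×10^-6)/(4π·8.85×10^-12·(0.411)²) = 1.95e5 N/C.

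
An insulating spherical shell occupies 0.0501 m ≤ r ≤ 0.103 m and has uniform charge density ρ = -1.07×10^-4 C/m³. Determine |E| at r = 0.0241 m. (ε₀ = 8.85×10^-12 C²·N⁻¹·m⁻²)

E = 0

Symmetry ⇒ E = E(r) r̂. Gaussian sphere of radius r = 0.0241 m (r < 0.0501 m, inside the empty cavity).
No charge is enclosed, so by Gauss's law E·4πr² = 0 ⇒ E = 0.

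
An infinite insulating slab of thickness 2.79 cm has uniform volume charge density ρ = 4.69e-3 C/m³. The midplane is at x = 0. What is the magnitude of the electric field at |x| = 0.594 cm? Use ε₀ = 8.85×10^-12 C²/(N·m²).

By symmetry E is perpendicular to the slab. A Gaussian pillbox from −0.594 cm to +0.594 cm (face area A) lies entirely within the slab.
Q_enc = ρ·(2x)·A and flux = 2EA, so 2EA = 2ρxA/ε₀ ⇒ E = |ρ|x/ε₀.
E = (4.69×10^-3)(0.00594)/(8.85×10^-12) = 3.15×10^6 N/C.

|E| ≈ 3.15×10^6 N/C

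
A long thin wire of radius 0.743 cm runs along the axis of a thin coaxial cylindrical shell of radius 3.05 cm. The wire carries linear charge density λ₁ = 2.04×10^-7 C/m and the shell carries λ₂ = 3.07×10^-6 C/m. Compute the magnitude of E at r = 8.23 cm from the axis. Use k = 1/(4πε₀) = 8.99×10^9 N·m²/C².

Take a coaxial cylindrical Gaussian surface of radius r = 8.23 cm and length L (r > 3.05 cm, enclosing both).
λ_enc = λ₁ + λ₂ = (2.04e-7) + (3.07e-6) = 3.274e-6 C/m.
Applying ∮E·dA = Q_enc/ε₀ with the end caps contributing no flux:
E = 2k|λ_enc|/r = 2(8.99×10^9)(3.274×10^-6)/(0.0823) = 7.15×10^5 N/C.

|E| = 7.15×10^5 N/C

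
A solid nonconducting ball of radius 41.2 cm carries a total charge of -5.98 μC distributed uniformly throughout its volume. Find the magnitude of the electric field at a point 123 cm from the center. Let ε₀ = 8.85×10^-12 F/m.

|E| ≈ 3.55×10^4 N/C

Symmetry ⇒ E = E(r) r̂. Gaussian sphere of radius r = 123 cm (r > R, so the entire charge is enclosed).
Q_enc = -5.98 μC = -5.98e-6 C.
By Gauss's law, ∮E·dA = E·4πr² = Q_enc/ε₀.
E = |Q_enc|/(4πε₀r²) = (5.98×10^-6)/(4π·8.85×10^-12·(1.23)²) = 3.55×10^4 N/C.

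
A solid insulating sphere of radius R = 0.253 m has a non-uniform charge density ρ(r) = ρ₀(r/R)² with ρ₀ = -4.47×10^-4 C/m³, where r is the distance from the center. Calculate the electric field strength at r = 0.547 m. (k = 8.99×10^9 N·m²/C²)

|E| ≈ 5.47e5 V/m

Symmetry ⇒ E = E(r) r̂. Gaussian sphere of radius r = 0.547 m (r > R, all charge enclosed).
Q_enc = 4π ∫₀^R ρ₀(r'/R)^2 r'² dr' = 4πρ₀R³/5 = -1.819×10^-5 C.
By Gauss's law, ∮E·dA = E·4πr² = Q_enc/ε₀.
E = k|Q_enc|/r² = (8.99×10^9)(1.819×10^-5)/(0.547)² = 5.47e5 N/C.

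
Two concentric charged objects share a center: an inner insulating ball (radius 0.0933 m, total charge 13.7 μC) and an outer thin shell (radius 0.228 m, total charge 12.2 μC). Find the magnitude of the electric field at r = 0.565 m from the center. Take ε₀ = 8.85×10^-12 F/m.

E ≈ 7.30e5 N/C

Use a concentric Gaussian sphere at r = 0.565 m (r > 0.228 m, enclosing both).
Q_enc = (13.7 μC) + (12.2 μC) = 2.59×10^-5 C.
Applying ∮E·dA = Q_enc/ε₀ with Φ = E(4πr²):
E = |Q_enc|/(4πε₀r²) = (2.59×10^-5)/(4π·8.85×10^-12·(0.565)²) = 7.30×10^5 N/C.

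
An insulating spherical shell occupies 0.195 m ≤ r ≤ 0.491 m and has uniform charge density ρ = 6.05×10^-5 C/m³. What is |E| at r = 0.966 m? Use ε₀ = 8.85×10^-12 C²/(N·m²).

|E| = 2.71e5 N/C

Use a concentric Gaussian sphere at r = 0.966 m (r > 0.491 m, enclosing the whole shell).
Q_enc = ρ·(4π/3)(b³ − a³) = (6.05e-5)·(4π/3)·((0.491)³ − (0.195)³) = 2.812×10^-5 C.
Since E is radial and uniform over the Gaussian sphere, Φ = E·4πr² = Q_enc/ε₀.
E = |Q_enc|/(4πε₀r²) = (2.812×10^-5)/(4π·8.85×10^-12·(0.966)²) = 2.71×10^5 N/C.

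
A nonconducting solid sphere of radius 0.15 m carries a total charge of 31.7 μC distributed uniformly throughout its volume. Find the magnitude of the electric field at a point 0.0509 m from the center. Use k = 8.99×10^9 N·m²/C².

By spherical symmetry E is radial; choose a Gaussian sphere of radius r = 0.0509 m (r < R).
Only the charge within r is enclosed: Q_enc = Q·(r/R)³ = (31.7 μC)·(0.0509 m/0.15 m)³ = 1.239e-6 C.
Applying ∮E·dA = Q_enc/ε₀ with Φ = E(4πr²):
E = k|Q_enc|/r² = (8.99×10^9)(1.239×10^-6)/(0.0509)² = 4.30e6 N/C.

|E| = 4.30e6 V/m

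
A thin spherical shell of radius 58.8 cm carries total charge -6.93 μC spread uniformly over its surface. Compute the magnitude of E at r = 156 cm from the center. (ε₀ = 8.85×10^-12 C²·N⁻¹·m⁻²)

By spherical symmetry E is radial; choose a Gaussian sphere of radius r = 156 cm (r > 58.8 cm).
The entire shell is enclosed: Q_enc = -6.93×10^-6 C.
Since E is radial and uniform over the Gaussian sphere, Φ = E·4πr² = Q_enc/ε₀.
E = |Q_enc|/(4πε₀r²) = (6.93×10^-6)/(4π·8.85×10^-12·(1.56)²) = 2.56×10^4 N/C.

|E| = 2.56×10^4 N/C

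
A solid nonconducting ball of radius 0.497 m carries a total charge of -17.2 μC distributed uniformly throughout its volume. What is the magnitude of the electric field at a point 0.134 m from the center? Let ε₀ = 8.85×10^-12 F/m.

E = 1.69e5 V/m

Symmetry ⇒ E = E(r) r̂. Gaussian sphere of radius r = 0.134 m (r < R).
Only the charge within r is enclosed: Q_enc = Q·(r/R)³ = (-17.2 μC)·(0.134 m/0.497 m)³ = -3.371×10^-7 C.
Gauss's law: E·4πr² = Q_enc/ε₀.
E = |Q_enc|/(4πε₀r²) = (3.371×10^-7)/(4π·8.85×10^-12·(0.134)²) = 1.69e5 N/C.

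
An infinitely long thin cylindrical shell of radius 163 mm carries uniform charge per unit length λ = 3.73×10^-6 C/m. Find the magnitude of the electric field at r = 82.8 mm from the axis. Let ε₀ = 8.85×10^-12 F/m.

E = 0 (no enclosed charge)

Take a coaxial cylindrical Gaussian surface of radius r = 82.8 mm and length L (r < 163 mm, inside the shell).
All the surface charge lies outside this cylinder: Q_enc = 0, hence E = 0.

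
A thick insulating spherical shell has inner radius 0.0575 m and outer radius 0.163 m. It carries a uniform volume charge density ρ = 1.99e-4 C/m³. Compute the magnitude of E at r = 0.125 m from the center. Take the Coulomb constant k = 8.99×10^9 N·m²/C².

Use a concentric Gaussian sphere at r = 0.125 m (within the shell material, 0.0575 m < r < 0.163 m).
Only the shell between 0.0575 m and r is enclosed: Q_enc = ρ·(4π/3)(r³ − a³) = (1.99×10^-4)·(4π/3)·((0.125)³ − (0.0575)³) = 1.47×10^-6 C.
Applying ∮E·dA = Q_enc/ε₀ with Φ = E(4πr²):
E = k|Q_enc|/r² = (8.99×10^9)(1.47×10^-6)/(0.125)² = 8.46×10^5 N/C.

E ≈ 8.46×10^5 N/C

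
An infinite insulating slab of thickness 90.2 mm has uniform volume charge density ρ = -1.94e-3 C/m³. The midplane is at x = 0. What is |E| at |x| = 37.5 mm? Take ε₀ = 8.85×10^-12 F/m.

By symmetry E is perpendicular to the slab. A Gaussian pillbox from −37.5 mm to +37.5 mm (face area A) lies entirely within the slab.
Q_enc = ρ·(2x)·A and flux = 2EA, so 2EA = 2ρxA/ε₀ ⇒ E = |ρ|x/ε₀.
E = (1.94e-3)(0.0375)/(8.85×10^-12) = 8.22×10^6 N/C.

8.22e6 N/C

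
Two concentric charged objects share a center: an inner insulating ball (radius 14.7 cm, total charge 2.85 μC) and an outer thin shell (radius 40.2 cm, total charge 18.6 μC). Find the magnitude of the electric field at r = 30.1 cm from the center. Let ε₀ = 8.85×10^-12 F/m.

By spherical symmetry E is radial; choose a Gaussian sphere of radius r = 30.1 cm (between the bodies, 14.7 cm < r < 40.2 cm).
The shell at 40.2 cm lies outside the Gaussian surface, so Q_enc = 2.85 μC = 2.85×10^-6 C.
Gauss's law: E·4πr² = Q_enc/ε₀.
E = |Q_enc|/(4πε₀r²) = (2.85×10^-6)/(4π·8.85×10^-12·(0.301)²) = 2.83×10^5 N/C.

|E| ≈ 2.83×10^5 V/m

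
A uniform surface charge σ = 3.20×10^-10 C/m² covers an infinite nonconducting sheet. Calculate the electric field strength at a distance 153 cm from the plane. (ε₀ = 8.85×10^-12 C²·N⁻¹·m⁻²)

The symmetry is planar: E is normal to the sheet and the same magnitude on both sides. Take a pillbox straddling the sheet with end-cap area A.
Flux Φ = 2EA and Q_enc = σA, so 2EA = σA/ε₀ ⇒ E = |σ|/(2ε₀), independent of distance.
E = |σ|/(2ε₀) = (3.20e-10)/(2·8.85×10^-12) = 18.1 N/C.

E = 18.1 V/m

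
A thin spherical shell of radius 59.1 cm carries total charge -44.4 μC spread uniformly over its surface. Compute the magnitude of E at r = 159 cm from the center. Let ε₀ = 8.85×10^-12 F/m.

Use a concentric Gaussian sphere at r = 159 cm (r > 59.1 cm).
The entire shell is enclosed: Q_enc = -4.44×10^-5 C.
Applying ∮E·dA = Q_enc/ε₀ with Φ = E(4πr²):
E = |Q_enc|/(4πε₀r²) = (4.44×10^-5)/(4π·8.85×10^-12·(1.59)²) = 1.58e5 N/C.

|E| = 1.58×10^5 V/m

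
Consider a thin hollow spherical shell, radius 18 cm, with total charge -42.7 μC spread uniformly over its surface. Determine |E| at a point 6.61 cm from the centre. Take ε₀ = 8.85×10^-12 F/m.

By spherical symmetry E is radial; choose a Gaussian sphere of radius r = 6.61 cm (inside the shell, r < 18 cm).
All the charge is outside the Gaussian surface: Q_enc = 0, hence E = 0 everywhere inside the shell.

E = 0 (no enclosed charge)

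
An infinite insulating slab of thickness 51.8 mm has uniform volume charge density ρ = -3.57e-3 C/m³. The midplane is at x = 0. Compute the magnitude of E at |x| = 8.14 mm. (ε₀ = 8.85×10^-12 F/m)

By symmetry E is perpendicular to the slab. A Gaussian pillbox from −8.14 mm to +8.14 mm (face area A) lies entirely within the slab.
Q_enc = ρ·(2x)·A and flux = 2EA, so 2EA = 2ρxA/ε₀ ⇒ E = |ρ|x/ε₀.
E = (3.57e-3)(0.00814)/(8.85×10^-12) = 3.28×10^6 N/C.

E = 3.28e6 N/C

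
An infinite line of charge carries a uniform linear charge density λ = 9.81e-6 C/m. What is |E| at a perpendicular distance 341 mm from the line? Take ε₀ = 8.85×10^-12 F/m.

By cylindrical symmetry E is radial; use a coaxial Gaussian cylinder of radius 341 mm and length L.
Q_enc = λL, so λ_enc = 9.81×10^-6 C/m.
Applying ∮E·dA = Q_enc/ε₀ with the end caps contributing no flux:
E = |λ_enc|/(2πε₀r) = (9.81×10^-6)/(2π·8.85×10^-12·0.341) = 5.17e5 N/C.

|E| ≈ 5.17×10^5 N/C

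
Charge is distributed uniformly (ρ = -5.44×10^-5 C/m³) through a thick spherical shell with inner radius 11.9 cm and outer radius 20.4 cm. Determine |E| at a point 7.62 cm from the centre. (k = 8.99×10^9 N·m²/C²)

By spherical symmetry E is radial; choose a Gaussian sphere of radius r = 7.62 cm (r < 11.9 cm, inside the empty cavity).
No charge is enclosed, so by Gauss's law E·4πr² = 0 ⇒ E = 0.

E = 0 (no enclosed charge)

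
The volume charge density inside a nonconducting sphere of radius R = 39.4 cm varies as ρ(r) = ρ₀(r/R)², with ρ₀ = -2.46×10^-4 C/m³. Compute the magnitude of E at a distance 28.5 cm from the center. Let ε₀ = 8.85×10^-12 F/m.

By spherical symmetry E is radial; choose a Gaussian sphere of radius r = 28.5 cm (r < R).
Q_enc = ∫₀^r ρ(r')·4πr'² dr' = (4πρ₀/R²) ∫₀^r r'^4 dr' = 4πρ₀ r^5/(5·R²) = -7.489e-6 C.
Applying ∮E·dA = Q_enc/ε₀ with Φ = E(4πr²):
E = |Q_enc|/(4πε₀r²) = (7.489×10^-6)/(4π·8.85×10^-12·(0.285)²) = 8.29×10^5 N/C.

E = 8.29e5 N/C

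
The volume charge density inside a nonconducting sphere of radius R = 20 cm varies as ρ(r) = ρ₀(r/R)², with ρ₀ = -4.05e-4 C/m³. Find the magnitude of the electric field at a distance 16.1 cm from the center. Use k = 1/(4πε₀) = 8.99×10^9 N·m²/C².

By spherical symmetry E is radial; choose a Gaussian sphere of radius r = 16.1 cm (r < R).
Integrate the density: Q_enc = 4π ∫₀^r ρ₀(r'/R)^2 r'² dr' = 4πρ₀ r^5/(5·R²) = -2.753e-6 C.
Since E is radial and uniform over the Gaussian sphere, Φ = E·4πr² = Q_enc/ε₀.
E = k|Q_enc|/r² = (8.99×10^9)(2.753e-6)/(0.161)² = 9.55×10^5 N/C.

|E| = 9.55×10^5 N/C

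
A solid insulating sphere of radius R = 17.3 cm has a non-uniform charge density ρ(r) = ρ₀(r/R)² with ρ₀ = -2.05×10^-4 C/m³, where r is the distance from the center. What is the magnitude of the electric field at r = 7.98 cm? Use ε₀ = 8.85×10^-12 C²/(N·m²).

E ≈ 7.87e4 V/m

Symmetry ⇒ E = E(r) r̂. Gaussian sphere of radius r = 7.98 cm (r < R).
Integrate the density: Q_enc = 4π ∫₀^r ρ₀(r'/R)^2 r'² dr' = 4πρ₀ r^5/(5·R²) = -5.571×10^-8 C.
Gauss's law: E·4πr² = Q_enc/ε₀.
E = |Q_enc|/(4πε₀r²) = (5.571e-8)/(4π·8.85×10^-12·(0.0798)²) = 7.87×10^4 N/C.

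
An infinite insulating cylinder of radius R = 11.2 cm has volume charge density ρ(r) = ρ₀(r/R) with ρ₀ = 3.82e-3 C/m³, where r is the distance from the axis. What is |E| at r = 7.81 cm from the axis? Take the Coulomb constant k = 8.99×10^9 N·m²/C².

|E| ≈ 7.83e6 N/C

Take a coaxial cylindrical Gaussian surface of radius r = 7.81 cm and length L (r < R).
Integrating ρ over the cross-section to radius r: λ_enc = (2πρ₀/R) ∫₀^r r'^2 dr' = 2πρ₀ r^3/(3·R) = 3.403e-5 C/m.
Since E is radial and uniform over the curved surface, Φ = E·2πrL = Q_enc/ε₀ = λ_enc L/ε₀.
E = 2k|λ_enc|/r = 2(8.99×10^9)(3.403×10^-5)/(0.0781) = 7.83×10^6 N/C.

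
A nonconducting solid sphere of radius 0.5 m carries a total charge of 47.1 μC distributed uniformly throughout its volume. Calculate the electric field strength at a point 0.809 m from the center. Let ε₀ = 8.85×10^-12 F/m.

Use a concentric Gaussian sphere at r = 0.809 m (r > R, so the entire charge is enclosed).
Q_enc = 47.1 μC = 4.71e-5 C.
By Gauss's law, ∮E·dA = E·4πr² = Q_enc/ε₀.
E = |Q_enc|/(4πε₀r²) = (4.71×10^-5)/(4π·8.85×10^-12·(0.809)²) = 6.47×10^5 N/C.

6.47e5 V/m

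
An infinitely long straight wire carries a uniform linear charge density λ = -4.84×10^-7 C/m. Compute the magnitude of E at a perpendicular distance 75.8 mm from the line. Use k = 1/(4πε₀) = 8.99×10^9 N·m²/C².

By cylindrical symmetry E is radial; use a coaxial Gaussian cylinder of radius 75.8 mm and length L.
Q_enc = λL, so λ_enc = -4.84×10^-7 C/m.
Gauss's law: E·2πrL = λ_enc L/ε₀.
E = 2k|λ_enc|/r = 2(8.99×10^9)(4.84e-7)/(0.0758) = 1.15×10^5 N/C.

|E| ≈ 1.15×10^5 V/m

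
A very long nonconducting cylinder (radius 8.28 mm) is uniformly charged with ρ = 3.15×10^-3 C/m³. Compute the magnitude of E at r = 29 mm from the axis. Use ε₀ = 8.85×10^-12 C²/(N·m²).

|E| = 4.21×10^5 V/m

Take a coaxial cylindrical Gaussian surface of radius r = 29 mm and length L (r > 8.28 mm, full cross-section enclosed).
λ_enc = ρ·πR² = (3.15×10^-3)π(0.00828)² = 6.785×10^-7 C/m.
Applying ∮E·dA = Q_enc/ε₀ with the end caps contributing no flux:
E = |λ_enc|/(2πε₀r) = (6.785e-7)/(2π·8.85×10^-12·0.029) = 4.21×10^5 N/C.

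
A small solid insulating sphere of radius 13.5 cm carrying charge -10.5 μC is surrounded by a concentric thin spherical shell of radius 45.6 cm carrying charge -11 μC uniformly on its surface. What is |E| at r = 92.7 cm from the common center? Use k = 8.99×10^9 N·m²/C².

Use a concentric Gaussian sphere at r = 92.7 cm (r > 45.6 cm, enclosing both).
Q_enc = (-10.5 μC) + (-11 μC) = -2.15e-5 C.
By Gauss's law, ∮E·dA = E·4πr² = Q_enc/ε₀.
E = k|Q_enc|/r² = (8.99×10^9)(2.15e-5)/(0.927)² = 2.25e5 N/C.

|E| = 2.25×10^5 N/C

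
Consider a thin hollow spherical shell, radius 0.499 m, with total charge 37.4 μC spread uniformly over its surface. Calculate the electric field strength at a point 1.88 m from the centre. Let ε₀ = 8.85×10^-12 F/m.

9.51e4 V/m

By spherical symmetry E is radial; choose a Gaussian sphere of radius r = 1.88 m (r > 0.499 m).
The entire shell is enclosed: Q_enc = 3.74×10^-5 C.
By Gauss's law, ∮E·dA = E·4πr² = Q_enc/ε₀.
E = |Q_enc|/(4πε₀r²) = (3.74×10^-5)/(4π·8.85×10^-12·(1.88)²) = 9.51e4 N/C.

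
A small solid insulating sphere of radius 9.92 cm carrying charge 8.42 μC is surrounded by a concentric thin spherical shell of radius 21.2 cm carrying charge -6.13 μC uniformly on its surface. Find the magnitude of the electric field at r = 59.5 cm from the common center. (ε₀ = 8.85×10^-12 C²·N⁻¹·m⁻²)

|E| ≈ 5.82×10^4 V/m

Take a concentric spherical Gaussian surface of radius r = 59.5 cm (r > 21.2 cm, enclosing both).
Q_enc = (8.42 μC) + (-6.13 μC) = 2.29×10^-6 C.
Gauss's law: E·4πr² = Q_enc/ε₀.
E = |Q_enc|/(4πε₀r²) = (2.29×10^-6)/(4π·8.85×10^-12·(0.595)²) = 5.82×10^4 N/C.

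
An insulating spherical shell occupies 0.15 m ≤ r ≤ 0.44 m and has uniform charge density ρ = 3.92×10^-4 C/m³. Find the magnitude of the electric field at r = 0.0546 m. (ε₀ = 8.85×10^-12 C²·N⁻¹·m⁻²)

E = 0

Use a concentric Gaussian sphere at r = 0.0546 m (r < 0.15 m, inside the empty cavity).
No charge is enclosed, so by Gauss's law E·4πr² = 0 ⇒ E = 0.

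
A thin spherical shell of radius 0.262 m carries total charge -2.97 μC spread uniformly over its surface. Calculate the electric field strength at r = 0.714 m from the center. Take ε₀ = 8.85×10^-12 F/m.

Use a concentric Gaussian sphere at r = 0.714 m (r > 0.262 m).
The entire shell is enclosed: Q_enc = -2.97×10^-6 C.
Gauss's law: E·4πr² = Q_enc/ε₀.
E = |Q_enc|/(4πε₀r²) = (2.97×10^-6)/(4π·8.85×10^-12·(0.714)²) = 5.24e4 N/C.

E ≈ 5.24×10^4 N/C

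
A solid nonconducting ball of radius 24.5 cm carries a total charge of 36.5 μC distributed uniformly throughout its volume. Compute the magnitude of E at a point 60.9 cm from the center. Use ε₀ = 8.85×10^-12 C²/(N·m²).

E = 8.85×10^5 N/C

Symmetry ⇒ E = E(r) r̂. Gaussian sphere of radius r = 60.9 cm (r > R, so the entire charge is enclosed).
Q_enc = 36.5 μC = 3.65×10^-5 C.
By Gauss's law, ∮E·dA = E·4πr² = Q_enc/ε₀.
E = |Q_enc|/(4πε₀r²) = (3.65e-5)/(4π·8.85×10^-12·(0.609)²) = 8.85e5 N/C.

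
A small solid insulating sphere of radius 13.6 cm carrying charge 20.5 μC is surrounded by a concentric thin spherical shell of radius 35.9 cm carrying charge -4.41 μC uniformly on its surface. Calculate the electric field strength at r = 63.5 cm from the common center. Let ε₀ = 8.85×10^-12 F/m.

Symmetry ⇒ E = E(r) r̂. Gaussian sphere of radius r = 63.5 cm (r > 35.9 cm, enclosing both).
Q_enc = (20.5 μC) + (-4.41 μC) = 1.609×10^-5 C.
Applying ∮E·dA = Q_enc/ε₀ with Φ = E(4πr²):
E = |Q_enc|/(4πε₀r²) = (1.609e-5)/(4π·8.85×10^-12·(0.635)²) = 3.59×10^5 N/C.

3.59e5 N/C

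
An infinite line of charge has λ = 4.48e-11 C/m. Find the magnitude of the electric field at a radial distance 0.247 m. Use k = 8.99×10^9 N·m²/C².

Take a coaxial cylindrical Gaussian surface of radius r = 0.247 m and length L.
Q_enc = λL, so λ_enc = 4.48e-11 C/m.
Since E is radial and uniform over the curved surface, Φ = E·2πrL = Q_enc/ε₀ = λ_enc L/ε₀.
E = 2k|λ_enc|/r = 2(8.99×10^9)(4.48×10^-11)/(0.247) = 3.26 N/C.

|E| = 3.26 N/C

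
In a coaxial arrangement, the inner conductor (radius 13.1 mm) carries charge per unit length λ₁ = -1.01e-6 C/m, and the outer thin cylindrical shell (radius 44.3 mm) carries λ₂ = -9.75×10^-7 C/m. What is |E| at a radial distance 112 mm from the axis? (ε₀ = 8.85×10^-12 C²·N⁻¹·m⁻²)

E = 3.19×10^5 N/C

By cylindrical symmetry E is radial; use a coaxial Gaussian cylinder of radius 112 mm and length L (r > 44.3 mm, enclosing both).
λ_enc = λ₁ + λ₂ = (-1.01×10^-6) + (-9.75×10^-7) = -1.985×10^-6 C/m.
By Gauss's law (flux through the curved wall only), E·2πrL = λ_enc L/ε₀.
E = |λ_enc|/(2πε₀r) = (1.985×10^-6)/(2π·8.85×10^-12·0.112) = 3.19e5 N/C.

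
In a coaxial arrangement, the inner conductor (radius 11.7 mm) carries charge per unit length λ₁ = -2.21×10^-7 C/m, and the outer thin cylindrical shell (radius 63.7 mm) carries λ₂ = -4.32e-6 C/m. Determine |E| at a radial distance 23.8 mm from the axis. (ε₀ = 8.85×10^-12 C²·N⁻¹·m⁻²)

By cylindrical symmetry E is radial; use a coaxial Gaussian cylinder of radius 23.8 mm and length L (between the conductors, 11.7 mm < r < 63.7 mm).
The shell at 63.7 mm lies outside the Gaussian surface, so λ_enc = λ₁ = -2.21×10^-7 C/m.
Applying ∮E·dA = Q_enc/ε₀ with the end caps contributing no flux:
E = |λ_enc|/(2πε₀r) = (2.21e-7)/(2π·8.85×10^-12·0.0238) = 1.67×10^5 N/C.

|E| = 1.67×10^5 N/C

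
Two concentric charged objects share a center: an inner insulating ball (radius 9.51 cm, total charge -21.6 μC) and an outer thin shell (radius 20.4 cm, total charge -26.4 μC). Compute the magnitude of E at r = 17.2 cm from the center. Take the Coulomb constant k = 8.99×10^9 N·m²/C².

Use a concentric Gaussian sphere at r = 17.2 cm (between the bodies, 9.51 cm < r < 20.4 cm).
Only the inner charge is enclosed; the outer shell contributes nothing inside itself. Q_enc = -21.6 μC = -2.16e-5 C.
Gauss's law: E·4πr² = Q_enc/ε₀.
E = k|Q_enc|/r² = (8.99×10^9)(2.16×10^-5)/(0.172)² = 6.56×10^6 N/C.

E = 6.56e6 N/C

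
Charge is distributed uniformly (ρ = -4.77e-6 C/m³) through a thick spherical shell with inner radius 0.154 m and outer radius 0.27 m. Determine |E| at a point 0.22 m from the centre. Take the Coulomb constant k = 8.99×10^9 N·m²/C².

|E| ≈ 2.60e4 V/m

Use a concentric Gaussian sphere at r = 0.22 m (within the shell material, 0.154 m < r < 0.27 m).
Enclosed charge is the volume from a to r: Q_enc = (4π/3)ρ(r³ − a³) = -1.398e-7 C.
Since E is radial and uniform over the Gaussian sphere, Φ = E·4πr² = Q_enc/ε₀.
E = k|Q_enc|/r² = (8.99×10^9)(1.398×10^-7)/(0.22)² = 2.60×10^4 N/C.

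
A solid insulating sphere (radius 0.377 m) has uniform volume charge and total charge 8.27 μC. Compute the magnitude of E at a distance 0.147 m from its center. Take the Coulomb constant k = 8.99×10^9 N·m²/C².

2.04e5 N/C

Take a concentric spherical Gaussian surface of radius r = 0.147 m (r < R).
For a uniform sphere the enclosed fraction is (r/R)³, so Q_enc = (8.27 μC)(0.147/0.377)³ = 4.903e-7 C.
Applying ∮E·dA = Q_enc/ε₀ with Φ = E(4πr²):
E = k|Q_enc|/r² = (8.99×10^9)(4.903×10^-7)/(0.147)² = 2.04e5 N/C.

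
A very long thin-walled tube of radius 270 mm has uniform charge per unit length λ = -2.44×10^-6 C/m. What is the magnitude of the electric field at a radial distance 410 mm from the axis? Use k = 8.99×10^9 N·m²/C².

Take a coaxial cylindrical Gaussian surface of radius r = 410 mm and length L (r > 270 mm).
The full line charge is enclosed: λ_enc = -2.44×10^-6 C/m.
Gauss's law: E·2πrL = λ_enc L/ε₀.
E = 2k|λ_enc|/r = 2(8.99×10^9)(2.44×10^-6)/(0.41) = 1.07×10^5 N/C.

|E| = 1.07×10^5 N/C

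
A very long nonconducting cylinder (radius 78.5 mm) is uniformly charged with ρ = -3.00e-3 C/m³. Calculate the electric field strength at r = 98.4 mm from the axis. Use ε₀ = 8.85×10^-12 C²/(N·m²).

|E| ≈ 1.06×10^7 N/C

Choose a coaxial cylinder of radius r = 98.4 mm (arbitrary length L) as the Gaussian surface (r > 78.5 mm, full cross-section enclosed).
λ_enc = ρ·πR² = (-3.00e-3)π(0.0785)² = -5.808×10^-5 C/m.
Since E is radial and uniform over the curved surface, Φ = E·2πrL = Q_enc/ε₀ = λ_enc L/ε₀.
E = |λ_enc|/(2πε₀r) = (5.808e-5)/(2π·8.85×10^-12·0.0984) = 1.06e7 N/C.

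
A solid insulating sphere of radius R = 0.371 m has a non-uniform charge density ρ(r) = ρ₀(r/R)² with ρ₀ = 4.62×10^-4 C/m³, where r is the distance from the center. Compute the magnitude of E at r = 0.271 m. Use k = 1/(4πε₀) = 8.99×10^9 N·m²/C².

By spherical symmetry E is radial; choose a Gaussian sphere of radius r = 0.271 m (r < R).
Q_enc = ∫₀^r ρ(r')·4πr'² dr' = (4πρ₀/R²) ∫₀^r r'^4 dr' = 4πρ₀ r^5/(5·R²) = 1.233×10^-5 C.
By Gauss's law, ∮E·dA = E·4πr² = Q_enc/ε₀.
E = k|Q_enc|/r² = (8.99×10^9)(1.233×10^-5)/(0.271)² = 1.51×10^6 N/C.

1.51e6 V/m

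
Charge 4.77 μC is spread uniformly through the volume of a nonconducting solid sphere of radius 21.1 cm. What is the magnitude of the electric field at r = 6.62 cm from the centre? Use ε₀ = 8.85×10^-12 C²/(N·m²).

Take a concentric spherical Gaussian surface of radius r = 6.62 cm (r < R).
For a uniform sphere the enclosed fraction is (r/R)³, so Q_enc = (4.77 μC)(0.0662/0.211)³ = 1.473e-7 C.
Applying ∮E·dA = Q_enc/ε₀ with Φ = E(4πr²):
E = |Q_enc|/(4πε₀r²) = (1.473×10^-7)/(4π·8.85×10^-12·(0.0662)²) = 3.02e5 N/C.

E = 3.02×10^5 V/m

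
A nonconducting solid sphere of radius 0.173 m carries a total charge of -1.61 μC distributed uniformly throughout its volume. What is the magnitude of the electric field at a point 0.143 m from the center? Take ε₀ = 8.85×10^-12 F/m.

By spherical symmetry E is radial; choose a Gaussian sphere of radius r = 0.143 m (r < R).
For a uniform sphere the enclosed fraction is (r/R)³, so Q_enc = (-1.61 μC)(0.143/0.173)³ = -9.093×10^-7 C.
Since E is radial and uniform over the Gaussian sphere, Φ = E·4πr² = Q_enc/ε₀.
E = |Q_enc|/(4πε₀r²) = (9.093×10^-7)/(4π·8.85×10^-12·(0.143)²) = 4.00×10^5 N/C.

E ≈ 4.00×10^5 V/m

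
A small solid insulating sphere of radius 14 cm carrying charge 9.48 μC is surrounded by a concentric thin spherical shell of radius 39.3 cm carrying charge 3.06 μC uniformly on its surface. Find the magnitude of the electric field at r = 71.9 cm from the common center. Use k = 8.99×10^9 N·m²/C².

E = 2.18×10^5 N/C

Symmetry ⇒ E = E(r) r̂. Gaussian sphere of radius r = 71.9 cm (r > 39.3 cm, enclosing both).
Q_enc = (9.48 μC) + (3.06 μC) = 1.254e-5 C.
Applying ∮E·dA = Q_enc/ε₀ with Φ = E(4πr²):
E = k|Q_enc|/r² = (8.99×10^9)(1.254e-5)/(0.719)² = 2.18e5 N/C.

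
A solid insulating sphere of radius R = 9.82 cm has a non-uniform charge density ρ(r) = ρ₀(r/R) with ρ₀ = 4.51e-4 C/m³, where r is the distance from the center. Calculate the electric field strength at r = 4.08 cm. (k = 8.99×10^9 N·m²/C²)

Use a concentric Gaussian sphere at r = 4.08 cm (r < R).
Q_enc = ∫₀^r ρ(r')·4πr'² dr' = (4πρ₀/R) ∫₀^r r'^3 dr' = 4πρ₀ r^4/(4·R) = 3.998×10^-8 C.
Gauss's law: E·4πr² = Q_enc/ε₀.
E = k|Q_enc|/r² = (8.99×10^9)(3.998e-8)/(0.0408)² = 2.16×10^5 N/C.

|E| ≈ 2.16×10^5 V/m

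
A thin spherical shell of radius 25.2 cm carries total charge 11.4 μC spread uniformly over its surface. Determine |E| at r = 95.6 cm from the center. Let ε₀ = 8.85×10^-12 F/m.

|E| ≈ 1.12×10^5 N/C

Take a concentric spherical Gaussian surface of radius r = 95.6 cm (r > 25.2 cm).
The entire shell is enclosed: Q_enc = 1.14×10^-5 C.
Since E is radial and uniform over the Gaussian sphere, Φ = E·4πr² = Q_enc/ε₀.
E = |Q_enc|/(4πε₀r²) = (1.14×10^-5)/(4π·8.85×10^-12·(0.956)²) = 1.12×10^5 N/C.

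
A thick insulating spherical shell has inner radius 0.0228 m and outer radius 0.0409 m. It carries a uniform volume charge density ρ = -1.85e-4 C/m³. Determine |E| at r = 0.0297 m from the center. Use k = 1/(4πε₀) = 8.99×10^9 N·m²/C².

1.13×10^5 N/C

Symmetry ⇒ E = E(r) r̂. Gaussian sphere of radius r = 0.0297 m (within the shell material, 0.0228 m < r < 0.0409 m).
Only the shell between 0.0228 m and r is enclosed: Q_enc = ρ·(4π/3)(r³ − a³) = (-1.85×10^-4)·(4π/3)·((0.0297)³ − (0.0228)³) = -1.112×10^-8 C.
By Gauss's law, ∮E·dA = E·4πr² = Q_enc/ε₀.
E = k|Q_enc|/r² = (8.99×10^9)(1.112e-8)/(0.0297)² = 1.13×10^5 N/C.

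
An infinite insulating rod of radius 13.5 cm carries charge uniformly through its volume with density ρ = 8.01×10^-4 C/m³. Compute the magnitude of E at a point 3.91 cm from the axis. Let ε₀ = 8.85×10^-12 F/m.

Take a coaxial cylindrical Gaussian surface of radius r = 3.91 cm and length L (r < R).
Enclosed charge per unit length: λ_enc = ρ·πr² = (8.01×10^-4)π(0.0391)² = 3.847×10^-6 C/m.
By Gauss's law (flux through the curved wall only), E·2πrL = λ_enc L/ε₀.
E = |λ_enc|/(2πε₀r) = (3.847×10^-6)/(2π·8.85×10^-12·0.0391) = 1.77e6 N/C.

|E| ≈ 1.77×10^6 V/m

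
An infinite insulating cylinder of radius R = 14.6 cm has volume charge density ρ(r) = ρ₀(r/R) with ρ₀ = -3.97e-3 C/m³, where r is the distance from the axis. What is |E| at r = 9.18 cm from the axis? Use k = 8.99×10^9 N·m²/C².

|E| ≈ 8.63×10^6 V/m

Coaxial Gaussian cylinder, radius r = 9.18 cm, length L (r < R).
Integrating ρ over the cross-section to radius r: λ_enc = (2πρ₀/R) ∫₀^r r'^2 dr' = 2πρ₀ r^3/(3·R) = -4.406×10^-5 C/m.
Gauss's law: E·2πrL = λ_enc L/ε₀.
E = 2k|λ_enc|/r = 2(8.99×10^9)(4.406×10^-5)/(0.0918) = 8.63e6 N/C.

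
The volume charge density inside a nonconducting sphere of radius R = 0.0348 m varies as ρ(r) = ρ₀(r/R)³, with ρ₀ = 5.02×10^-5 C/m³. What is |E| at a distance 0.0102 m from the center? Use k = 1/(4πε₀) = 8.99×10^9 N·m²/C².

E ≈ 243 N/C

Symmetry ⇒ E = E(r) r̂. Gaussian sphere of radius r = 0.0102 m (r < R).
Q_enc = ∫₀^r ρ(r')·4πr'² dr' = (4πρ₀/R³) ∫₀^r r'^5 dr' = 4πρ₀ r^6/(6·R³) = 2.809×10^-12 C.
Since E is radial and uniform over the Gaussian sphere, Φ = E·4πr² = Q_enc/ε₀.
E = k|Q_enc|/r² = (8.99×10^9)(2.809×10^-12)/(0.0102)² = 243 N/C.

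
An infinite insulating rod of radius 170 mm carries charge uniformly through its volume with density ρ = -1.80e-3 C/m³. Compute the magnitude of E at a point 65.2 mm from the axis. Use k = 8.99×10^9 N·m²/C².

Choose a coaxial cylinder of radius r = 65.2 mm (arbitrary length L) as the Gaussian surface (r < R).
Enclosed charge per unit length: λ_enc = ρ·πr² = (-1.80×10^-3)π(0.0652)² = -2.404×10^-5 C/m.
Gauss's law: E·2πrL = λ_enc L/ε₀.
E = 2k|λ_enc|/r = 2(8.99×10^9)(2.404e-5)/(0.0652) = 6.63e6 N/C.

|E| = 6.63e6 V/m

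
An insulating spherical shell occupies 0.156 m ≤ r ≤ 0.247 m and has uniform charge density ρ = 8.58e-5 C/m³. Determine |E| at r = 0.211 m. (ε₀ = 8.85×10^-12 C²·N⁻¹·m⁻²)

E = 4.06×10^5 V/m

Use a concentric Gaussian sphere at r = 0.211 m (within the shell material, 0.156 m < r < 0.247 m).
Only the shell between 0.156 m and r is enclosed: Q_enc = ρ·(4π/3)(r³ − a³) = (8.58×10^-5)·(4π/3)·((0.211)³ − (0.156)³) = 2.012e-6 C.
Gauss's law: E·4πr² = Q_enc/ε₀.
E = |Q_enc|/(4πε₀r²) = (2.012×10^-6)/(4π·8.85×10^-12·(0.211)²) = 4.06×10^5 N/C.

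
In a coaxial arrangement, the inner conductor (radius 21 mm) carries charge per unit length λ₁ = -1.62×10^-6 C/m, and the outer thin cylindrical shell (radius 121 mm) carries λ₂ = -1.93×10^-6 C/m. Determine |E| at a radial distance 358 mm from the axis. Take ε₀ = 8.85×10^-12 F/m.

E = 1.78e5 V/m

Choose a coaxial cylinder of radius r = 358 mm (arbitrary length L) as the Gaussian surface (r > 121 mm, enclosing both).
λ_enc = λ₁ + λ₂ = (-1.62×10^-6) + (-1.93e-6) = -3.55×10^-6 C/m.
Gauss's law: E·2πrL = λ_enc L/ε₀.
E = |λ_enc|/(2πε₀r) = (3.55e-6)/(2π·8.85×10^-12·0.358) = 1.78×10^5 N/C.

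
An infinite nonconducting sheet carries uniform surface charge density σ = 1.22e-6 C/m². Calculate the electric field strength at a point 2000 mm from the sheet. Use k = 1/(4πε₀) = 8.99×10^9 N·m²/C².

E = 6.89×10^4 N/C

The symmetry is planar: E is normal to the sheet and the same magnitude on both sides. Take a pillbox straddling the sheet with end-cap area A.
Flux Φ = 2EA and Q_enc = σA, so 2EA = σA/ε₀ ⇒ E = |σ|/(2ε₀), independent of distance.
E = 2πk|σ| = 2π(8.99×10^9)(1.22×10^-6) = 6.89e4 N/C.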